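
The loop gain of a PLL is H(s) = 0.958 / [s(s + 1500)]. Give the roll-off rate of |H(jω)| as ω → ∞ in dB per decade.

With 0 zeros and 2 poles, the high-frequency asymptotic slope is 20 × (0 − 2) = -40 dB/decade.

-40 dB/decade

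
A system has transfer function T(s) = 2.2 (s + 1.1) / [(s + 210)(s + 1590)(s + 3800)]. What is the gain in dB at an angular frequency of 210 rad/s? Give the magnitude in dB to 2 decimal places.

|j210 + 1.1| = √(210² + 1.1²) = 210
|j210 + 210| = √(210² + 210²) = 297
|j210 + 1590| = √(210² + 1590²) = 1604
|j210 + 3800| = √(210² + 3800²) = 3806
|T(j210)| = 2.2 × 210 / (297 × 1604 × 3806) = 2.5487e-07
20 log₁₀(2.5487e-07) = -131.874 dB

-131.87 dB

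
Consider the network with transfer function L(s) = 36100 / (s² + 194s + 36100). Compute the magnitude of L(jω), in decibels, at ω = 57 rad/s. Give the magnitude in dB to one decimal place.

0.4 dB

|(j57)² + 194(j57) + 36100| = |32851 + j11058| = 3.466e+04
|L(j57)| = 36100 / 3.466e+04 = 1.0415
20 log₁₀(1.0415) = 0.35 dB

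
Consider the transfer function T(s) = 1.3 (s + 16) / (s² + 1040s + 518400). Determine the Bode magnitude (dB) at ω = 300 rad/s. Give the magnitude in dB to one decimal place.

-62.7 dB

|j300 + 16| = √(300² + 16²) = 300.4
|(j300)² + 1040(j300) + 518400| = |4.284e+05 + j3.12e+05| = 5.3e+05
|T(j300)| = 1.3 × 300.4 / 5.3e+05 = 0.00073693
20 log₁₀(0.00073693) = -62.65 dB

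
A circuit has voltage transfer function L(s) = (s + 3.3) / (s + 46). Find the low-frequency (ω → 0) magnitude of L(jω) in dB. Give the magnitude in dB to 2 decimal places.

-22.88 dB

L(0) = 1 × 3.3 / 46 = 0.071739
20 log₁₀(0.071739) = -22.885 dB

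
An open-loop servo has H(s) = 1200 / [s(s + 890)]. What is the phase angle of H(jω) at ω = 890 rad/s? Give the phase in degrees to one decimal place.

-135.0°

∠(j890 + 890) = arctan(890/890) = 45.00°
∠(j890) = 90.00°
∠H(j890) = − (45.00° + 90.00°) = -135.00°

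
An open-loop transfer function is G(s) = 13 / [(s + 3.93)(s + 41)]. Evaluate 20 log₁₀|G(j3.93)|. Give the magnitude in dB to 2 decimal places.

-24.91 dB

|j3.93 + 3.93| = √(3.93² + 3.93²) = 5.558
|j3.93 + 41| = √(3.93² + 41²) = 41.19
|G(j3.93)| = 13 / (5.558 × 41.19) = 0.056789
20 log₁₀(0.056789) = -24.915 dB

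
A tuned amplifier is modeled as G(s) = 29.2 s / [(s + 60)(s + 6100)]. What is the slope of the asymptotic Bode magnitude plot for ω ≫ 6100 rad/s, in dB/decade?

-20 dB/decade

With 1 zero and 2 poles, the high-frequency asymptotic slope is 20 × (1 − 2) = -20 dB/decade.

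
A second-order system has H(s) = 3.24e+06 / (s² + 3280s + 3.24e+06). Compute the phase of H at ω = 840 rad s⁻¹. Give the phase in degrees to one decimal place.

-47.4°

∠[(j840)² + 3280(j840) + 3.24e+06] = ∠[2.5344e+06 + j2.7552e+06] = 47.39°
∠H(j840) = −47.39° = -47.39°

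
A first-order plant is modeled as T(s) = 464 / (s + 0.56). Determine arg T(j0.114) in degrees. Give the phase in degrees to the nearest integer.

∠(j0.114 + 0.56) = arctan(0.114/0.56) = 11.51°
∠T(j0.114) = −11.51° = -11.51°

-12 deg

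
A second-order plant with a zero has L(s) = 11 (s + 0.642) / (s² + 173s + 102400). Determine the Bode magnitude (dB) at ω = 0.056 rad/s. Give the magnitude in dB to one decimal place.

-83.2 dB

|j0.056 + 0.642| = √(0.056² + 0.642²) = 0.6444
|(j0.056)² + 173(j0.056) + 102400| = |1.024e+05 + j9.688| = 1.024e+05
|L(j0.056)| = 11 × 0.6444 / 1.024e+05 = 6.9227e-05
20 log₁₀(6.9227e-05) = -83.19 dB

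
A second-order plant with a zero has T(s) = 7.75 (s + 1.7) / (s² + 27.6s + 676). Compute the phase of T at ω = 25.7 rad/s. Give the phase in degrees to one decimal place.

-2.5°

∠(j25.7 + 1.7) = arctan(25.7/1.7) = 86.22°
∠[(j25.7)² + 27.6(j25.7) + 676] = ∠[15.51 + j709.32] = 88.75°
∠T(j25.7) = 86.22° − 88.75° = -2.53°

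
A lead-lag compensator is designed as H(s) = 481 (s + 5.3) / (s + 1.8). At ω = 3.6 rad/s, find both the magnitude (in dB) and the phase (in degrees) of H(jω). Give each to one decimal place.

|H| = 57.7 dB, ∠H = -29.2°

|j3.6 + 5.3| = √(3.6² + 5.3²) = 6.407
|j3.6 + 1.8| = √(3.6² + 1.8²) = 4.025
|H(j3.6)| = 481 × 6.407 / 4.025 = 765.67
20 log₁₀(765.67) = 57.68 dB
∠(j3.6 + 5.3) = arctan(3.6/5.3) = 34.19°
∠(j3.6 + 1.8) = arctan(3.6/1.8) = 63.43°
∠H(j3.6) = 34.19° − 63.43° = -29.25°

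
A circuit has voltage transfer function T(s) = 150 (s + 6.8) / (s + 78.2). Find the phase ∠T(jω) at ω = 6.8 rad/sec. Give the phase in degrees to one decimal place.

∠(j6.8 + 6.8) = arctan(6.8/6.8) = 45.00°
∠(j6.8 + 78.2) = arctan(6.8/78.2) = 4.97°
∠T(j6.8) = 45.00° − 4.97° = 40.03°

40.0 deg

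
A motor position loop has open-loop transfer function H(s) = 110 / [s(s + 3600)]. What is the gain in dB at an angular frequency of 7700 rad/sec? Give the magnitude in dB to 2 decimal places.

|j7700 + 3600| = √(7700² + 3600²) = 8500
|j7700| = 7700
|H(j7700)| = 110 / (8500 × 7700) = 1.6807e-06
20 log₁₀(1.6807e-06) = -115.490 dB

-115.49 dB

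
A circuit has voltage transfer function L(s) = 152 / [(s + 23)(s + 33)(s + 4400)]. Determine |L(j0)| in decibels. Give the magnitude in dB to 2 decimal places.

L(0) = 152 / (23 × 33 × 4400) = 4.5514e-05
20 log₁₀(4.5514e-05) = -86.837 dB

-86.84 dB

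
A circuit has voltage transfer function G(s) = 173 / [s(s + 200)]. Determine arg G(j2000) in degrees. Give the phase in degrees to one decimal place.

∠(j2000 + 200) = arctan(2000/200) = 84.29°
∠(j2000) = 90.00°
∠G(j2000) = − (84.29° + 90.00°) = -174.29°

-174.3°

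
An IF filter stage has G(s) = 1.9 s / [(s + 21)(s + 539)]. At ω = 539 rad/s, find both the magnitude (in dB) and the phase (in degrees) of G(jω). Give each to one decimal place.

|G| = -52.1 dB, ∠G = -42.8°

|j539| = 539
|j539 + 21| = √(539² + 21²) = 539.4
|j539 + 539| = √(539² + 539²) = 762.3
|G(j539)| = 1.9 × 539 / (539.4 × 762.3) = 0.0024907
20 log₁₀(0.0024907) = -52.07 dB
∠(j539) = 90.00°
∠(j539 + 21) = arctan(539/21) = 87.77°
∠(j539 + 539) = arctan(539/539) = 45.00°
∠G(j539) = 90.00° − (87.77° + 45.00°) = -42.77°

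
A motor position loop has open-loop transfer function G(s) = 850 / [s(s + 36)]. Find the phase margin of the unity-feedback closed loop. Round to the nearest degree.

60°

Gain crossover: |G(jω)| = 1 at ω ≈ 20.5 rad/s.
∠G(j20.5) = −90° − arctan(20.5/36) ≈ -119.68°
PM = 180° + (-119.68°) = 60.32°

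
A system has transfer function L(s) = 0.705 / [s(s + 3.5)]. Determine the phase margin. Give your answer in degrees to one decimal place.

86.7°

Gain crossover: |L(jω)| = 1 at ω ≈ 0.201 rad s⁻¹.
∠L(j0.201) = −90° − arctan(0.201/3.5) ≈ -93.29°
PM = 180° + (-93.29°) = 86.71°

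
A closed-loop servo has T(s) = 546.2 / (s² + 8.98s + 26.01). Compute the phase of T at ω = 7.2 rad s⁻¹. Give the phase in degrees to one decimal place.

∠[(j7.2)² + 8.98(j7.2) + 26.01] = ∠[-25.83 + j64.656] = 111.78°
∠T(j7.2) = −111.78° = -111.78°

-111.8°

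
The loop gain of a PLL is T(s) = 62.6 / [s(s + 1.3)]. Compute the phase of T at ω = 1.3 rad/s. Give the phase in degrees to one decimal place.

∠(j1.3 + 1.3) = arctan(1.3/1.3) = 45.00°
∠(j1.3) = 90.00°
∠T(j1.3) = − (45.00° + 90.00°) = -135.00°

-135.0 deg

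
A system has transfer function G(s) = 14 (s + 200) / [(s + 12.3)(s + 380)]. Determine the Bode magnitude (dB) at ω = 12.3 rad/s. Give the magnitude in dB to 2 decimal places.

|j12.3 + 200| = √(12.3² + 200²) = 200.4
|j12.3 + 12.3| = √(12.3² + 12.3²) = 17.39
|j12.3 + 380| = √(12.3² + 380²) = 380.2
|G(j12.3)| = 14 × 200.4 / (17.39 × 380.2) = 0.42418
20 log₁₀(0.42418) = -7.449 dB

-7.45 dB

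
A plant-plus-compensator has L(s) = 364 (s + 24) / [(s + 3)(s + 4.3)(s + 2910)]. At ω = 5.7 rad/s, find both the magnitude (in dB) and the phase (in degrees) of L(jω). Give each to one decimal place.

|j5.7 + 24| = √(5.7² + 24²) = 24.67
|j5.7 + 3| = √(5.7² + 3²) = 6.441
|j5.7 + 4.3| = √(5.7² + 4.3²) = 7.14
|j5.7 + 2910| = √(5.7² + 2910²) = 2910
|L(j5.7)| = 364 × 24.67 / (6.441 × 7.14 × 2910) = 0.067091
20 log₁₀(0.067091) = -23.47 dB
∠(j5.7 + 24) = arctan(5.7/24) = 13.36°
∠(j5.7 + 3) = arctan(5.7/3) = 62.24°
∠(j5.7 + 4.3) = arctan(5.7/4.3) = 52.97°
∠(j5.7 + 2910) = arctan(5.7/2910) = 0.11°
∠L(j5.7) = 13.36° − (62.24° + 52.97° + 0.11°) = -101.96°

|L| = -23.5 dB, ∠L = -102.0°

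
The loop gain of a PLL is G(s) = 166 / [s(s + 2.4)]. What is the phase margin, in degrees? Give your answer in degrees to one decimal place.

10.6°

Gain crossover: |G(jω)| = 1 at ω ≈ 12.8 rad/sec.
∠G(j12.8) = −90° − arctan(12.8/2.4) ≈ -169.36°
PM = 180° + (-169.36°) = 10.64°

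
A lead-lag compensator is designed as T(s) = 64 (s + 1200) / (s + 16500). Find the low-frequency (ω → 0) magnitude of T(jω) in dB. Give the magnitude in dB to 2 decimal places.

13.36 dB

T(0) = 64 × 1200 / 16500 = 4.6545
20 log₁₀(4.6545) = 13.358 dB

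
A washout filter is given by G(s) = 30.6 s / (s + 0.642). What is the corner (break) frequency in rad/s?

The single real pole at s = −0.642 gives a corner at ω = 0.642 rad/s.

0.642 rad/s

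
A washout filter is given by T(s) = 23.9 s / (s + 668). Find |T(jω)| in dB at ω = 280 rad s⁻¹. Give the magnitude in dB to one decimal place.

|j280| = 280
|j280 + 668| = √(280² + 668²) = 724.3
|T(j280)| = 23.9 × 280 / 724.3 = 9.2391
20 log₁₀(9.2391) = 19.31 dB

19.3 dB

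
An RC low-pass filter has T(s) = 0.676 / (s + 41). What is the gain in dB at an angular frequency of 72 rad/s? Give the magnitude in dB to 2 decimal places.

|j72 + 41| = √(72² + 41²) = 82.86
|T(j72)| = 0.676 / 82.86 = 0.0081588
20 log₁₀(0.0081588) = -41.767 dB

-41.77 dB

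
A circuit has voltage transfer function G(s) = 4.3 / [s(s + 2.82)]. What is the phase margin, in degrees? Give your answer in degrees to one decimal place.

Gain crossover: |G(jω)| = 1 at ω ≈ 1.37 rad/s.
∠G(j1.37) = −90° − arctan(1.37/2.82) ≈ -115.93°
PM = 180° + (-115.93°) = 64.07°

64.1°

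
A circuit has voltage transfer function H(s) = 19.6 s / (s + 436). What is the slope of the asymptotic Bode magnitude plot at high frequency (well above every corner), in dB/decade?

0 dB/decade

With 1 zero and 1 pole, the high-frequency asymptotic slope is 20 × (1 − 1) = 0 dB/decade.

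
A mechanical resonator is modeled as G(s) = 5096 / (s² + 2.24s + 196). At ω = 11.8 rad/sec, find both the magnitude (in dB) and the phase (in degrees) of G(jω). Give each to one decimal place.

|(j11.8)² + 2.24(j11.8) + 196| = |56.76 + j26.432| = 62.61
|G(j11.8)| = 5096 / 62.61 = 81.389
20 log₁₀(81.389) = 38.21 dB
∠[(j11.8)² + 2.24(j11.8) + 196] = ∠[56.76 + j26.432] = 24.97°
∠G(j11.8) = −24.97° = -24.97°

|G| = 38.2 dB, ∠G = -25.0°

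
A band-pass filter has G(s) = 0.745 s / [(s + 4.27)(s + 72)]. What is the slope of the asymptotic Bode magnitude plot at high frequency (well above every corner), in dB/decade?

With 1 zero and 2 poles, the high-frequency asymptotic slope is 20 × (1 − 2) = -20 dB/decade.

-20 dB/decade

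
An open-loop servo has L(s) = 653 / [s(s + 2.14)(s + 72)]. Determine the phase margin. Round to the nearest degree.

Gain crossover: |L(jω)| = 1 at ω ≈ 2.66 rad/s.
∠L(j2.66) = −90° − arctan(2.66/2.14) − arctan(2.66/72) ≈ -143.26°
PM = 180° + (-143.26°) = 36.74°

37°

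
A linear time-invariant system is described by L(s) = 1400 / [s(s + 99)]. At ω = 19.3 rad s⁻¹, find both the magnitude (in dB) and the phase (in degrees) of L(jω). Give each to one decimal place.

|L| = -2.9 dB, ∠L = -101.0°

|j19.3 + 99| = √(19.3² + 99²) = 100.9
|j19.3| = 19.3
|L(j19.3)| = 1400 / (100.9 × 19.3) = 0.71918
20 log₁₀(0.71918) = -2.86 dB
∠(j19.3 + 99) = arctan(19.3/99) = 11.03°
∠(j19.3) = 90.00°
∠L(j19.3) = − (11.03° + 90.00°) = -101.03°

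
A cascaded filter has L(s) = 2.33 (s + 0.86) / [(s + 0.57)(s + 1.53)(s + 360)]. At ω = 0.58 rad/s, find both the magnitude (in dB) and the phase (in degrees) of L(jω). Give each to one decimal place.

|L| = -45.9 dB, ∠L = -32.4 deg

|j0.58 + 0.86| = √(0.58² + 0.86²) = 1.037
|j0.58 + 0.57| = √(0.58² + 0.57²) = 0.8132
|j0.58 + 1.53| = √(0.58² + 1.53²) = 1.636
|j0.58 + 360| = √(0.58² + 360²) = 360
|L(j0.58)| = 2.33 × 1.037 / (0.8132 × 1.636 × 360) = 0.0050456
20 log₁₀(0.0050456) = -45.94 dB
∠(j0.58 + 0.86) = arctan(0.58/0.86) = 34.00°
∠(j0.58 + 0.57) = arctan(0.58/0.57) = 45.50°
∠(j0.58 + 1.53) = arctan(0.58/1.53) = 20.76°
∠(j0.58 + 360) = arctan(0.58/360) = 0.09°
∠L(j0.58) = 34.00° − (45.50° + 20.76° + 0.09°) = -32.36°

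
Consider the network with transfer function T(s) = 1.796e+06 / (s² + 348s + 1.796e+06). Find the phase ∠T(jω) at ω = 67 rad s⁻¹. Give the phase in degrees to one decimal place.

∠[(j67)² + 348(j67) + 1.796e+06] = ∠[1.7915e+06 + j23316] = 0.75°
∠T(j67) = −0.75° = -0.75°

-0.7°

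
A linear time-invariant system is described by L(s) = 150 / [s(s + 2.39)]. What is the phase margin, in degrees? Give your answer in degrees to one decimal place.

Gain crossover: |L(jω)| = 1 at ω ≈ 12.1 rad/s.
∠L(j12.1) = −90° − arctan(12.1/2.39) ≈ -168.85°
PM = 180° + (-168.85°) = 11.15°

11.1°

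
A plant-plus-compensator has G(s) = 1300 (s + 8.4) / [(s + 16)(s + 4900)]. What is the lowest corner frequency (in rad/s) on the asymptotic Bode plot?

8.4 rad/s

Break frequencies occur at each pole and zero magnitude: 8.4 rad/s, 16 rad/s, 4900 rad/s.
The lowest is 8.4 rad/s.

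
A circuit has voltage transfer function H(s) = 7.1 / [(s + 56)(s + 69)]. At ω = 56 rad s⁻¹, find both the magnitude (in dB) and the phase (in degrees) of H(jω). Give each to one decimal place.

|j56 + 56| = √(56² + 56²) = 79.2
|j56 + 69| = √(56² + 69²) = 88.87
|H(j56)| = 7.1 / (79.2 × 88.87) = 0.0010088
20 log₁₀(0.0010088) = -59.92 dB
∠(j56 + 56) = arctan(56/56) = 45.00°
∠(j56 + 69) = arctan(56/69) = 39.06°
∠H(j56) = − (45.00° + 39.06°) = -84.06°

|H| = -59.9 dB, ∠H = -84.1°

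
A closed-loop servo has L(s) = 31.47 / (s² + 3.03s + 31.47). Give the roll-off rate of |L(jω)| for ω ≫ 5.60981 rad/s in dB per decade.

With 0 zeros and 2 poles, the high-frequency asymptotic slope is 20 × (0 − 2) = -40 dB/decade.

-40 dB/decade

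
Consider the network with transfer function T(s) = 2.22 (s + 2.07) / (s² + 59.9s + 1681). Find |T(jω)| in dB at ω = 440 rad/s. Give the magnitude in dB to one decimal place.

-45.9 dB

|j440 + 2.07| = √(440² + 2.07²) = 440
|(j440)² + 59.9(j440) + 1681| = |-1.9192e+05 + j26356| = 1.937e+05
|T(j440)| = 2.22 × 440 / 1.937e+05 = 0.0050424
20 log₁₀(0.0050424) = -45.95 dB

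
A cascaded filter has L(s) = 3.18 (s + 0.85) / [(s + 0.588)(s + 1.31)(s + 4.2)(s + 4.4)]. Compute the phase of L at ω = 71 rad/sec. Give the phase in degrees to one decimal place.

∠(j71 + 0.85) = arctan(71/0.85) = 89.31°
∠(j71 + 0.588) = arctan(71/0.588) = 89.53°
∠(j71 + 1.31) = arctan(71/1.31) = 88.94°
∠(j71 + 4.2) = arctan(71/4.2) = 86.61°
∠(j71 + 4.4) = arctan(71/4.4) = 86.45°
∠L(j71) = 89.31° − (89.53° + 88.94° + 86.61° + 86.45°) = -262.22°

-262.2°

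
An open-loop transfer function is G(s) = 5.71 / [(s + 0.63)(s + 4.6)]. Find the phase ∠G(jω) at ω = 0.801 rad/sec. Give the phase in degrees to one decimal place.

∠(j0.801 + 0.63) = arctan(0.801/0.63) = 51.81°
∠(j0.801 + 4.6) = arctan(0.801/4.6) = 9.88°
∠G(j0.801) = − (51.81° + 9.88°) = -61.69°

-61.7°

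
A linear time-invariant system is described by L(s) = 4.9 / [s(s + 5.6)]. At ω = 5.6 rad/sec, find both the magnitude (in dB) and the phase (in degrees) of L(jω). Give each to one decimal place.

|j5.6 + 5.6| = √(5.6² + 5.6²) = 7.92
|j5.6| = 5.6
|L(j5.6)| = 4.9 / (7.92 × 5.6) = 0.11049
20 log₁₀(0.11049) = -19.13 dB
∠(j5.6 + 5.6) = arctan(5.6/5.6) = 45.00°
∠(j5.6) = 90.00°
∠L(j5.6) = − (45.00° + 90.00°) = -135.00°

|L| = -19.1 dB, ∠L = -135.0°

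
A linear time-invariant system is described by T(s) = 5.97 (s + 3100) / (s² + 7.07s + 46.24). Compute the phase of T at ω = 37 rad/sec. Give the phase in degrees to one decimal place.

∠(j37 + 3100) = arctan(37/3100) = 0.68°
∠[(j37)² + 7.07(j37) + 46.24] = ∠[-1322.8 + j261.59] = 168.81°
∠T(j37) = 0.68° − 168.81° = -168.13°

-168.1°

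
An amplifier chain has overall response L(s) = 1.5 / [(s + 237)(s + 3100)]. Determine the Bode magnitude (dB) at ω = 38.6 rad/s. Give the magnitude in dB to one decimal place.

|j38.6 + 237| = √(38.6² + 237²) = 240.1
|j38.6 + 3100| = √(38.6² + 3100²) = 3100
|L(j38.6)| = 1.5 / (240.1 × 3100) = 2.0149e-06
20 log₁₀(2.0149e-06) = -113.91 dB

-113.9 dB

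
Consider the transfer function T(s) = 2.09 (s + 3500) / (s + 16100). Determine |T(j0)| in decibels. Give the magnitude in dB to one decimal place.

-6.9 dB

T(0) = 2.09 × 3500 / 16100 = 0.45435
20 log₁₀(0.45435) = -6.85 dB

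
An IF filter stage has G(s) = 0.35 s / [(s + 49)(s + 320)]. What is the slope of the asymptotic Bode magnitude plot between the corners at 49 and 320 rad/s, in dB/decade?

0 dB/decade

In this band the factors already past their corner are: 1 differentiator zero, pole at 49; net slope = 0 dB/decade.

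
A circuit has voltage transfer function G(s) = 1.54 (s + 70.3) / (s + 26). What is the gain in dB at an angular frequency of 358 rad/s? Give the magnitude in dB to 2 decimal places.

|j358 + 70.3| = √(358² + 70.3²) = 364.8
|j358 + 26| = √(358² + 26²) = 358.9
|G(j358)| = 1.54 × 364.8 / 358.9 = 1.5653
20 log₁₀(1.5653) = 3.892 dB

3.89 dB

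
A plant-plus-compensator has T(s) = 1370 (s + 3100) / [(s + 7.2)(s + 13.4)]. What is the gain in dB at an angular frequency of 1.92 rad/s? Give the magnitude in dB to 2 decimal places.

92.49 dB

|j1.92 + 3100| = √(1.92² + 3100²) = 3100
|j1.92 + 7.2| = √(1.92² + 7.2²) = 7.452
|j1.92 + 13.4| = √(1.92² + 13.4²) = 13.54
|T(j1.92)| = 1370 × 3100 / (7.452 × 13.54) = 42103
20 log₁₀(42103) = 92.486 dB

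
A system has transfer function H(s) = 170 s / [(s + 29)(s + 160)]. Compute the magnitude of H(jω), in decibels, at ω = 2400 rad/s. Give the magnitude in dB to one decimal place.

-23.0 dB

|j2400| = 2400
|j2400 + 29| = √(2400² + 29²) = 2400
|j2400 + 160| = √(2400² + 160²) = 2405
|H(j2400)| = 170 × 2400 / (2400 × 2405) = 0.070671
20 log₁₀(0.070671) = -23.02 dB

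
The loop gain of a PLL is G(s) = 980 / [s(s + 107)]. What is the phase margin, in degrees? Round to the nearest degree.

Gain crossover: |G(jω)| = 1 at ω ≈ 9.13 rad/s.
∠G(j9.13) = −90° − arctan(9.13/107) ≈ -94.87°
PM = 180° + (-94.87°) = 85.13°

85°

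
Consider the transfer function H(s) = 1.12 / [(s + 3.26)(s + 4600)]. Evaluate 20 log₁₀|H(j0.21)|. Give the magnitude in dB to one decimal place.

|j0.21 + 3.26| = √(0.21² + 3.26²) = 3.267
|j0.21 + 4600| = √(0.21² + 4600²) = 4600
|H(j0.21)| = 1.12 / (3.267 × 4600) = 7.4532e-05
20 log₁₀(7.4532e-05) = -82.55 dB

-82.6 dB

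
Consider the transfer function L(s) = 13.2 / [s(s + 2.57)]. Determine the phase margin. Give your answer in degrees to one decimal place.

38.7°

Gain crossover: |L(jω)| = 1 at ω ≈ 3.21 rad/s.
∠L(j3.21) = −90° − arctan(3.21/2.57) ≈ -141.32°
PM = 180° + (-141.32°) = 38.68°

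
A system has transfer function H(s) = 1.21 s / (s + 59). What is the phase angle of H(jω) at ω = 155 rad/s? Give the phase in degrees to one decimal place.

∠(j155) = 90.00°
∠(j155 + 59) = arctan(155/59) = 69.16°
∠H(j155) = 90.00° − 69.16° = 20.84°

20.8°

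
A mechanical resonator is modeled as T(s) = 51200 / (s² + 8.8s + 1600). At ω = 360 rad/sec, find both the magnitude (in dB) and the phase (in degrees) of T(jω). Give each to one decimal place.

|(j360)² + 8.8(j360) + 1600| = |-1.28e+05 + j3168| = 1.28e+05
|T(j360)| = 51200 / 1.28e+05 = 0.39988
20 log₁₀(0.39988) = -7.96 dB
∠[(j360)² + 8.8(j360) + 1600] = ∠[-1.28e+05 + j3168] = 178.58°
∠T(j360) = −178.58° = -178.58°

|T| = -8.0 dB, ∠T = -178.6°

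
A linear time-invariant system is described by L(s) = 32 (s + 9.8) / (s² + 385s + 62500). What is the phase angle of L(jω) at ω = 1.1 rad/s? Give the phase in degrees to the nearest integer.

6°

∠(j1.1 + 9.8) = arctan(1.1/9.8) = 6.40°
∠[(j1.1)² + 385(j1.1) + 62500] = ∠[62499 + j423.5] = 0.39°
∠L(j1.1) = 6.40° − 0.39° = 6.02°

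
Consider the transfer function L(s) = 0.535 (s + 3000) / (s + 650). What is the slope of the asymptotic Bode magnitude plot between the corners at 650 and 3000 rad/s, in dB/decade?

-20 dB/decade

In this band the factors already past their corner are: pole at 650; net slope = -20 dB/decade.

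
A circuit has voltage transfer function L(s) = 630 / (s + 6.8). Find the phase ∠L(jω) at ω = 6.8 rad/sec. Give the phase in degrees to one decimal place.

-45.0°

∠(j6.8 + 6.8) = arctan(6.8/6.8) = 45.00°
∠L(j6.8) = −45.00° = -45.00°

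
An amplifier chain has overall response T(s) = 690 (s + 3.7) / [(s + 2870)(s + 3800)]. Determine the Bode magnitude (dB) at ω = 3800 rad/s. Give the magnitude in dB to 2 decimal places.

|j3800 + 3.7| = √(3800² + 3.7²) = 3800
|j3800 + 2870| = √(3800² + 2870²) = 4762
|j3800 + 3800| = √(3800² + 3800²) = 5374
|T(j3800)| = 690 × 3800 / (4762 × 5374) = 0.10246
20 log₁₀(0.10246) = -19.789 dB

-19.79 dB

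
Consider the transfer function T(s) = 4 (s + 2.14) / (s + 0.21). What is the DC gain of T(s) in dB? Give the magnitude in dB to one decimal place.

T(0) = 4 × 2.14 / 0.21 = 40.762
20 log₁₀(40.762) = 32.21 dB

32.2 dB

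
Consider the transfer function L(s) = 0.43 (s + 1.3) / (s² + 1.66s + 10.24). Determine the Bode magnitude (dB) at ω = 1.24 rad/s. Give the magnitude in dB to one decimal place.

|j1.24 + 1.3| = √(1.24² + 1.3²) = 1.797
|(j1.24)² + 1.66(j1.24) + 10.24| = |8.7024 + j2.0584| = 8.943
|L(j1.24)| = 0.43 × 1.797 / 8.943 = 0.086387
20 log₁₀(0.086387) = -21.27 dB

-21.3 dB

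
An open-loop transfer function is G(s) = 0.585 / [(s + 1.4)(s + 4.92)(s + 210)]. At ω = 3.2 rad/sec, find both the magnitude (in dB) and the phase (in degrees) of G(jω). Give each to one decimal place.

|G| = -77.3 dB, ∠G = -100.3 deg

|j3.2 + 1.4| = √(3.2² + 1.4²) = 3.493
|j3.2 + 4.92| = √(3.2² + 4.92²) = 5.869
|j3.2 + 210| = √(3.2² + 210²) = 210
|G(j3.2)| = 0.585 / (3.493 × 5.869 × 210) = 0.00013587
20 log₁₀(0.00013587) = -77.34 dB
∠(j3.2 + 1.4) = arctan(3.2/1.4) = 66.37°
∠(j3.2 + 4.92) = arctan(3.2/4.92) = 33.04°
∠(j3.2 + 210) = arctan(3.2/210) = 0.87°
∠G(j3.2) = − (66.37° + 33.04° + 0.87°) = -100.28°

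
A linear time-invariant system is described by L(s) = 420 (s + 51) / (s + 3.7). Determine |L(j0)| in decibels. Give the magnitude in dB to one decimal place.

L(0) = 420 × 51 / 3.7 = 5789.2
20 log₁₀(5789.2) = 75.25 dB

75.3 dB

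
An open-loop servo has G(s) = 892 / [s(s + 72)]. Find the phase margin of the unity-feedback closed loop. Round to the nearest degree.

80°

Gain crossover: |G(jω)| = 1 at ω ≈ 12.2 rad/s.
∠G(j12.2) = −90° − arctan(12.2/72) ≈ -99.63°
PM = 180° + (-99.63°) = 80.37°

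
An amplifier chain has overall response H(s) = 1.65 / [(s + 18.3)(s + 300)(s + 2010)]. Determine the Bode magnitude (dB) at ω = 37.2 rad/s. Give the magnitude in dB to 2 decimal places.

-143.68 dB

|j37.2 + 18.3| = √(37.2² + 18.3²) = 41.46
|j37.2 + 300| = √(37.2² + 300²) = 302.3
|j37.2 + 2010| = √(37.2² + 2010²) = 2010
|H(j37.2)| = 1.65 / (41.46 × 302.3 × 2010) = 6.549e-08
20 log₁₀(6.549e-08) = -143.677 dB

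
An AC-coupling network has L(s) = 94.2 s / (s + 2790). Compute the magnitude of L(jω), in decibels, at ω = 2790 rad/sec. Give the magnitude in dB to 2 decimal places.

36.47 dB

|j2790| = 2790
|j2790 + 2790| = √(2790² + 2790²) = 3946
|L(j2790)| = 94.2 × 2790 / 3946 = 66.609
20 log₁₀(66.609) = 36.471 dB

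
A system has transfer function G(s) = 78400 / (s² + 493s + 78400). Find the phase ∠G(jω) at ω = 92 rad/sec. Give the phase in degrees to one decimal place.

∠[(j92)² + 493(j92) + 78400] = ∠[69936 + j45356] = 32.96°
∠G(j92) = −32.96° = -32.96°

-33.0°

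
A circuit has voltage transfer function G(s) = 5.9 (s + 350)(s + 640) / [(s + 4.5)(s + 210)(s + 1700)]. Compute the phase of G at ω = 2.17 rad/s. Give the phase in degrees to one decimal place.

-25.9°

∠(j2.17 + 350) = arctan(2.17/350) = 0.36°
∠(j2.17 + 640) = arctan(2.17/640) = 0.19°
∠(j2.17 + 4.5) = arctan(2.17/4.5) = 25.74°
∠(j2.17 + 210) = arctan(2.17/210) = 0.59°
∠(j2.17 + 1700) = arctan(2.17/1700) = 0.07°
∠G(j2.17) = 0.36° + 0.19° − (25.74° + 0.59° + 0.07°) = -25.86°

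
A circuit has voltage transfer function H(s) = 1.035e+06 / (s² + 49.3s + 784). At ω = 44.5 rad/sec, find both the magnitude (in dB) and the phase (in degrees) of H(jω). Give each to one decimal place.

|(j44.5)² + 49.3(j44.5) + 784| = |-1196.2 + j2193.8| = 2499
|H(j44.5)| = 1.035e+06 / 2499 = 414.2
20 log₁₀(414.2) = 52.34 dB
∠[(j44.5)² + 49.3(j44.5) + 784] = ∠[-1196.2 + j2193.8] = 118.60°
∠H(j44.5) = −118.60° = -118.60°

|H| = 52.3 dB, ∠H = -118.6 deg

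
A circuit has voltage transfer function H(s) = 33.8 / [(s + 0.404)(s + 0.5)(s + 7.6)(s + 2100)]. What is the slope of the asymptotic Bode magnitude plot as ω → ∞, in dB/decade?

-80 dB/decade

With 0 zeros and 4 poles, the high-frequency asymptotic slope is 20 × (0 − 4) = -80 dB/decade.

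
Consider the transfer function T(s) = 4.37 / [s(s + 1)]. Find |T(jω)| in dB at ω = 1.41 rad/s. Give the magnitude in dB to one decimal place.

|j1.41 + 1| = √(1.41² + 1²) = 1.729
|j1.41| = 1.41
|T(j1.41)| = 4.37 / (1.729 × 1.41) = 1.7929
20 log₁₀(1.7929) = 5.07 dB

5.1 dB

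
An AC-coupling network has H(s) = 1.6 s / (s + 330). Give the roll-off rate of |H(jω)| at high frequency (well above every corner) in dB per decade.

0 dB/decade

With 1 zero and 1 pole, the high-frequency asymptotic slope is 20 × (1 − 1) = 0 dB/decade.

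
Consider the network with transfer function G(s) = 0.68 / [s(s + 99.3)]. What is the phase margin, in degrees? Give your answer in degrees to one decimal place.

90.0°

Gain crossover: |G(jω)| = 1 at ω ≈ 0.00685 rad s⁻¹.
∠G(j0.00685) = −90° − arctan(0.00685/99.3) ≈ -90.00°
PM = 180° + (-90.00°) = 90.00°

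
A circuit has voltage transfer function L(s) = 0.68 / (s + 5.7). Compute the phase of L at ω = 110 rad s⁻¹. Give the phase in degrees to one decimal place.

∠(j110 + 5.7) = arctan(110/5.7) = 87.03°
∠L(j110) = −87.03° = -87.03°

-87.0°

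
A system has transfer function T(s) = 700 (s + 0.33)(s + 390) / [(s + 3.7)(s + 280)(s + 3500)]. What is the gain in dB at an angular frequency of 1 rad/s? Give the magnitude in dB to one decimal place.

|j1 + 0.33| = √(1² + 0.33²) = 1.053
|j1 + 390| = √(1² + 390²) = 390
|j1 + 3.7| = √(1² + 3.7²) = 3.833
|j1 + 280| = √(1² + 280²) = 280
|j1 + 3500| = √(1² + 3500²) = 3500
|T(j1)| = 700 × 1.053 × 390 / (3.833 × 280 × 3500) = 0.076537
20 log₁₀(0.076537) = -22.32 dB

-22.3 dB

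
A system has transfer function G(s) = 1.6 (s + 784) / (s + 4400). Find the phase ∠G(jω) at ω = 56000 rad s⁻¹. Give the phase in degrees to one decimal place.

3.7°

∠(j56000 + 784) = arctan(56000/784) = 89.20°
∠(j56000 + 4400) = arctan(56000/4400) = 85.51°
∠G(j56000) = 89.20° − 85.51° = 3.69°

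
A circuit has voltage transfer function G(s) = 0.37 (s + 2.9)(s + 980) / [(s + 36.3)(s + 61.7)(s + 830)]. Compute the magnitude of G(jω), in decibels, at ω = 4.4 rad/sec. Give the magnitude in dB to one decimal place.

-59.8 dB

|j4.4 + 2.9| = √(4.4² + 2.9²) = 5.27
|j4.4 + 980| = √(4.4² + 980²) = 980
|j4.4 + 36.3| = √(4.4² + 36.3²) = 36.57
|j4.4 + 61.7| = √(4.4² + 61.7²) = 61.86
|j4.4 + 830| = √(4.4² + 830²) = 830
|G(j4.4)| = 0.37 × 5.27 × 980 / (36.57 × 61.86 × 830) = 0.0010178
20 log₁₀(0.0010178) = -59.85 dB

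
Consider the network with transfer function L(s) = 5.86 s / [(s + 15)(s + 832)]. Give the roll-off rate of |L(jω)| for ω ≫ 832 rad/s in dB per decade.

With 1 zero and 2 poles, the high-frequency asymptotic slope is 20 × (1 − 2) = -20 dB/decade.

-20 dB/decade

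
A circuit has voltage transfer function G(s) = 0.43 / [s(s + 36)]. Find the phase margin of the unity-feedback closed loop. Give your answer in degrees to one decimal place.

90.0°

Gain crossover: |G(jω)| = 1 at ω ≈ 0.0119 rad/sec.
∠G(j0.0119) = −90° − arctan(0.0119/36) ≈ -90.02°
PM = 180° + (-90.02°) = 89.98°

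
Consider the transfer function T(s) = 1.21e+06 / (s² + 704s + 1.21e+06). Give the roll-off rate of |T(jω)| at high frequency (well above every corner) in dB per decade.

With 0 zeros and 2 poles, the high-frequency asymptotic slope is 20 × (0 − 2) = -40 dB/decade.

-40 dB/decade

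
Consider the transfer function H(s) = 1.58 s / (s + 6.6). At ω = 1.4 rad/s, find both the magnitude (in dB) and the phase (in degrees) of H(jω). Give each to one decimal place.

|H| = -9.7 dB, ∠H = 78.0 deg

|j1.4| = 1.4
|j1.4 + 6.6| = √(1.4² + 6.6²) = 6.747
|H(j1.4)| = 1.58 × 1.4 / 6.747 = 0.32786
20 log₁₀(0.32786) = -9.69 dB
∠(j1.4) = 90.00°
∠(j1.4 + 6.6) = arctan(1.4/6.6) = 11.98°
∠H(j1.4) = 90.00° − 11.98° = 78.02°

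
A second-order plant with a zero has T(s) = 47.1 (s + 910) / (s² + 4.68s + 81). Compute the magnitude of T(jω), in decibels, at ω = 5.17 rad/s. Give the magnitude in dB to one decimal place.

|j5.17 + 910| = √(5.17² + 910²) = 910
|(j5.17)² + 4.68(j5.17) + 81| = |54.271 + j24.196| = 59.42
|T(j5.17)| = 47.1 × 910 / 59.42 = 721.33
20 log₁₀(721.33) = 57.16 dB

57.2 dB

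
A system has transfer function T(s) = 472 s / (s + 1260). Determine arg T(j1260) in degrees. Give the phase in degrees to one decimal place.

45.0°

∠(j1260) = 90.00°
∠(j1260 + 1260) = arctan(1260/1260) = 45.00°
∠T(j1260) = 90.00° − 45.00° = 45.00°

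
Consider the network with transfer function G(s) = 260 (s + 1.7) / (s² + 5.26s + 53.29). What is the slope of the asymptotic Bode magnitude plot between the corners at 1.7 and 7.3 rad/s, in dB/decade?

20 dB/decade

In this band the factors already past their corner are: zero at 1.7; net slope = 20 dB/decade.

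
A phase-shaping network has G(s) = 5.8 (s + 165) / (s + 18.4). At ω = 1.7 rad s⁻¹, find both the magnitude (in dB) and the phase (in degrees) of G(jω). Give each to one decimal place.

|j1.7 + 165| = √(1.7² + 165²) = 165
|j1.7 + 18.4| = √(1.7² + 18.4²) = 18.48
|G(j1.7)| = 5.8 × 165 / 18.48 = 51.793
20 log₁₀(51.793) = 34.29 dB
∠(j1.7 + 165) = arctan(1.7/165) = 0.59°
∠(j1.7 + 18.4) = arctan(1.7/18.4) = 5.28°
∠G(j1.7) = 0.59° − 5.28° = -4.69°

|G| = 34.3 dB, ∠G = -4.7°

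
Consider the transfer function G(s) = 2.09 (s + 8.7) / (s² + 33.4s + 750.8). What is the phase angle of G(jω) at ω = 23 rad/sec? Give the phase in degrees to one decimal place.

-4.6°

∠(j23 + 8.7) = arctan(23/8.7) = 69.28°
∠[(j23)² + 33.4(j23) + 750.8] = ∠[221.8 + j768.2] = 73.90°
∠G(j23) = 69.28° − 73.90° = -4.61°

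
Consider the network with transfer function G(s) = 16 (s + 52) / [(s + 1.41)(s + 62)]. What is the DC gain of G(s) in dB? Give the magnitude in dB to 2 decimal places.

G(0) = 16 × 52 / (1.41 × 62) = 9.5173
20 log₁₀(9.5173) = 19.570 dB

19.57 dB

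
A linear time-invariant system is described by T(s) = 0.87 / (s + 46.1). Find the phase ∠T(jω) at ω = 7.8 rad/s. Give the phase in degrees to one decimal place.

∠(j7.8 + 46.1) = arctan(7.8/46.1) = 9.60°
∠T(j7.8) = −9.60° = -9.60°

-9.6 deg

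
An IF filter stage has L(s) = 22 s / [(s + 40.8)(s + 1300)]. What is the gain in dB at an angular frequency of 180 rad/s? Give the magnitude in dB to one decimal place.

|j180| = 180
|j180 + 40.8| = √(180² + 40.8²) = 184.6
|j180 + 1300| = √(180² + 1300²) = 1312
|L(j180)| = 22 × 180 / (184.6 × 1312) = 0.016348
20 log₁₀(0.016348) = -35.73 dB

-35.7 dB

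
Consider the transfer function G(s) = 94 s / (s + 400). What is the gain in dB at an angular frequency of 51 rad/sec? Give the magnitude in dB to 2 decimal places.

21.50 dB

|j51| = 51
|j51 + 400| = √(51² + 400²) = 403.2
|G(j51)| = 94 × 51 / 403.2 = 11.889
20 log₁₀(11.889) = 21.503 dB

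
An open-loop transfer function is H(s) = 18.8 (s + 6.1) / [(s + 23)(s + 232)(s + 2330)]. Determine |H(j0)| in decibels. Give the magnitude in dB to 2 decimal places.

-100.70 dB

H(0) = 18.8 × 6.1 / (23 × 232 × 2330) = 9.2239e-06
20 log₁₀(9.2239e-06) = -100.702 dB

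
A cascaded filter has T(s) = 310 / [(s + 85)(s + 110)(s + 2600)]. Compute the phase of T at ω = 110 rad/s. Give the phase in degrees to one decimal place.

-99.7°

∠(j110 + 85) = arctan(110/85) = 52.31°
∠(j110 + 110) = arctan(110/110) = 45.00°
∠(j110 + 2600) = arctan(110/2600) = 2.42°
∠T(j110) = − (52.31° + 45.00° + 2.42°) = -99.73°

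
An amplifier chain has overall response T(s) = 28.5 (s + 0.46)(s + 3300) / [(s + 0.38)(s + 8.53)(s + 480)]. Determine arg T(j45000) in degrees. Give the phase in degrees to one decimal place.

∠(j45000 + 0.46) = arctan(45000/0.46) = 90.00°
∠(j45000 + 3300) = arctan(45000/3300) = 85.81°
∠(j45000 + 0.38) = arctan(45000/0.38) = 90.00°
∠(j45000 + 8.53) = arctan(45000/8.53) = 89.99°
∠(j45000 + 480) = arctan(45000/480) = 89.39°
∠T(j45000) = 90.00° + 85.81° − (90.00° + 89.99° + 89.39°) = -93.57°

-93.6°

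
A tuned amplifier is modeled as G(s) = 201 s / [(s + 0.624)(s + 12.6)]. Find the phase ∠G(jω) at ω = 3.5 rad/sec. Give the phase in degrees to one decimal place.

∠(j3.5) = 90.00°
∠(j3.5 + 0.624) = arctan(3.5/0.624) = 79.89°
∠(j3.5 + 12.6) = arctan(3.5/12.6) = 15.52°
∠G(j3.5) = 90.00° − (79.89° + 15.52°) = -5.42°

-5.4°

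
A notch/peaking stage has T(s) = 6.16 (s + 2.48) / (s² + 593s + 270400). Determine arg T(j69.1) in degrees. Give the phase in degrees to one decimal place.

79.2°

∠(j69.1 + 2.48) = arctan(69.1/2.48) = 87.94°
∠[(j69.1)² + 593(j69.1) + 270400] = ∠[2.6563e+05 + j40976] = 8.77°
∠T(j69.1) = 87.94° − 8.77° = 79.18°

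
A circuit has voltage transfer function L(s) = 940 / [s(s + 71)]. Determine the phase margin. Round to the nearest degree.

Gain crossover: |L(jω)| = 1 at ω ≈ 13 rad/s.
∠L(j13) = −90° − arctan(13/71) ≈ -100.39°
PM = 180° + (-100.39°) = 79.61°

80°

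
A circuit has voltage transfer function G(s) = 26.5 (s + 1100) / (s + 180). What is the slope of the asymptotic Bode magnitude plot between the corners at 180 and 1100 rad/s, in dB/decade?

-20 dB/decade

In this band the factors already past their corner are: pole at 180; net slope = -20 dB/decade.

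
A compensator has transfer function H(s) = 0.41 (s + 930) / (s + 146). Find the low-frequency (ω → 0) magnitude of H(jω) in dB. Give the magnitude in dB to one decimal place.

8.3 dB

H(0) = 0.41 × 930 / 146 = 2.6116
20 log₁₀(2.6116) = 8.34 dB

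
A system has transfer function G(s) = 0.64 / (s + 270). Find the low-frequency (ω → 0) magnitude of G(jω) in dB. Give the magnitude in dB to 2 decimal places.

G(0) = 0.64 / 270 = 0.0023704
20 log₁₀(0.0023704) = -52.504 dB

-52.50 dB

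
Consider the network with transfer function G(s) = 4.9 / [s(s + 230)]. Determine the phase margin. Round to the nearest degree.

90°

Gain crossover: |G(jω)| = 1 at ω ≈ 0.0213 rad s⁻¹.
∠G(j0.0213) = −90° − arctan(0.0213/230) ≈ -90.01°
PM = 180° + (-90.01°) = 89.99°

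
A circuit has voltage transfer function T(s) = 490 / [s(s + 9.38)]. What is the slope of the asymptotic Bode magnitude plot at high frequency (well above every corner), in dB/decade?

With 0 zeros and 2 poles, the high-frequency asymptotic slope is 20 × (0 − 2) = -40 dB/decade.

-40 dB/decade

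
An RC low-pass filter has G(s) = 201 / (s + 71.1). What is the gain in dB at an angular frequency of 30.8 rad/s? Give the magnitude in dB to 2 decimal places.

8.28 dB

|j30.8 + 71.1| = √(30.8² + 71.1²) = 77.48
|G(j30.8)| = 201 / 77.48 = 2.5941
20 log₁₀(2.5941) = 8.280 dB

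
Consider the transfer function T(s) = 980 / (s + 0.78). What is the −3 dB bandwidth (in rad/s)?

0.78 rad/s

For a single-pole low-pass, the −3 dB point is at the pole: ω = 0.78 rad/s.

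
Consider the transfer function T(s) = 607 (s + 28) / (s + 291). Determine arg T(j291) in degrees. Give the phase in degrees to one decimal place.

39.5 deg

∠(j291 + 28) = arctan(291/28) = 84.50°
∠(j291 + 291) = arctan(291/291) = 45.00°
∠T(j291) = 84.50° − 45.00° = 39.50°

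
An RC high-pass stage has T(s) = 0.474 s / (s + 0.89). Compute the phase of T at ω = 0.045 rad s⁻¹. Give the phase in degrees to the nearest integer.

∠(j0.045) = 90.00°
∠(j0.045 + 0.89) = arctan(0.045/0.89) = 2.89°
∠T(j0.045) = 90.00° − 2.89° = 87.11°

87 deg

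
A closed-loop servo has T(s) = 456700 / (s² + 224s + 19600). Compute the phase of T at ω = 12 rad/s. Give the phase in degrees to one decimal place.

-7.9 deg

∠[(j12)² + 224(j12) + 19600] = ∠[19456 + j2688] = 7.87°
∠T(j12) = −7.87° = -7.87°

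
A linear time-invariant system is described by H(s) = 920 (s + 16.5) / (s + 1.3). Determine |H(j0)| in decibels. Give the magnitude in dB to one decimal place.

81.3 dB

H(0) = 920 × 16.5 / 1.3 = 11677
20 log₁₀(11677) = 81.35 dB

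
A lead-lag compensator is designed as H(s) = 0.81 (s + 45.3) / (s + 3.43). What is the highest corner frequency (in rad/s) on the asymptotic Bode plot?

45.3 rad/s

Break frequencies occur at each pole and zero magnitude: 3.43 rad/s, 45.3 rad/s.
The highest is 45.3 rad/s.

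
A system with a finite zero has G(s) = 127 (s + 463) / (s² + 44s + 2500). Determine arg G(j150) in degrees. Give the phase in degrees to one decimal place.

∠(j150 + 463) = arctan(150/463) = 17.95°
∠[(j150)² + 44(j150) + 2500] = ∠[-20000 + j6600] = 161.74°
∠G(j150) = 17.95° − 161.74° = -143.79°

-143.8 deg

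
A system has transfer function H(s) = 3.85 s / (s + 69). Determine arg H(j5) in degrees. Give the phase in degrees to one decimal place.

85.9°

∠(j5) = 90.00°
∠(j5 + 69) = arctan(5/69) = 4.14°
∠H(j5) = 90.00° − 4.14° = 85.86°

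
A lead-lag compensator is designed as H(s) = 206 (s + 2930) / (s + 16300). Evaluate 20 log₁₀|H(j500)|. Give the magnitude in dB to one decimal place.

31.5 dB

|j500 + 2930| = √(500² + 2930²) = 2972
|j500 + 16300| = √(500² + 16300²) = 1.631e+04
|H(j500)| = 206 × 2972 / 1.631e+04 = 37.547
20 log₁₀(37.547) = 31.49 dB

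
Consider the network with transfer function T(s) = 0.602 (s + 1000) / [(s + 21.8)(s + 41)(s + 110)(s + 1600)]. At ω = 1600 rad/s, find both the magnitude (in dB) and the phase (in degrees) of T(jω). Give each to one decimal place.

|j1600 + 1000| = √(1600² + 1000²) = 1887
|j1600 + 21.8| = √(1600² + 21.8²) = 1600
|j1600 + 41| = √(1600² + 41²) = 1601
|j1600 + 110| = √(1600² + 110²) = 1604
|j1600 + 1600| = √(1600² + 1600²) = 2263
|T(j1600)| = 0.602 × 1887 / (1600 × 1601 × 1604 × 2263) = 1.2221e-10
20 log₁₀(1.2221e-10) = -198.26 dB
∠(j1600 + 1000) = arctan(1600/1000) = 57.99°
∠(j1600 + 21.8) = arctan(1600/21.8) = 89.22°
∠(j1600 + 41) = arctan(1600/41) = 88.53°
∠(j1600 + 110) = arctan(1600/110) = 86.07°
∠(j1600 + 1600) = arctan(1600/1600) = 45.00°
∠T(j1600) = 57.99° − (89.22° + 88.53° + 86.07° + 45.00°) = -250.82°

|T| = -198.3 dB, ∠T = -250.8°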